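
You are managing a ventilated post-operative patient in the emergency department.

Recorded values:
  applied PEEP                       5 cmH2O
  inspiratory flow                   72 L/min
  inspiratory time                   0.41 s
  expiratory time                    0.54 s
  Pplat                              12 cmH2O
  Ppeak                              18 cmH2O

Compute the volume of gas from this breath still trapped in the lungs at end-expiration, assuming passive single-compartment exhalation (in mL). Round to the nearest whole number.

106

Flow: 72 L/min ÷ 60 = 1.2 L/s.
Vt = flow × Ti = 1.2 L/s × 0.41 s × 1000 mL/L = 492.0 mL.
R = (PIP − Pplat)/V̇ = (18 − 12) / 1.2 = 6.0/1.2 = 5.0 cmH2O·s/L.
C = Vt/(Pplat − PEEP) = 492.0 / (12 − 5) = 492.0/7.0 = 70.286 mL/cmH2O.
τ = R × C = 5.0 × 0.07029 L/cmH2O = 0.3515 s.
Fraction remaining = e^(−Te/τ) = e^(−0.54/0.3515) = 0.2152.
Trapped volume = 492.0 × 0.2152 = 105.88 mL.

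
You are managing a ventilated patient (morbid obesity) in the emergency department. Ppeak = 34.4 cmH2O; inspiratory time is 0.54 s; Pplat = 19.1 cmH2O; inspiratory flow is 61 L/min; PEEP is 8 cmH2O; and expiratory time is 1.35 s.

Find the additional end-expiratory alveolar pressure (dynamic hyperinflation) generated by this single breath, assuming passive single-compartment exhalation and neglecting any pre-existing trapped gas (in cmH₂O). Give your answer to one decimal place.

1.8

Flow: 61 L/min ÷ 60 = 1.0167 L/s.
Vt = flow × Ti = 1.0167 L/s × 0.54 s × 1000 mL/L = 549.02 mL.
R = (PIP − Pplat)/V̇ = (34.4 − 19.1) / 1.0167 = 15.3/1.0167 = 15.049 cmH2O·s/L.
C = Vt/(Pplat − PEEP) = 549.02 / (19.1 − 8) = 549.02/11.1 = 49.461 mL/cmH2O.
τ = R × C = 15.049 × 0.04946 L/cmH2O = 0.7443 s.
Fraction remaining = e^(−Te/τ) = e^(−1.35/0.7443) = 0.163; trapped volume = 549.02 × 0.163 = 89.49 mL.
Additional alveolar pressure from trapping ≈ V_trapped / C = 89.49 / 49.461 = 1.809 cmH2O.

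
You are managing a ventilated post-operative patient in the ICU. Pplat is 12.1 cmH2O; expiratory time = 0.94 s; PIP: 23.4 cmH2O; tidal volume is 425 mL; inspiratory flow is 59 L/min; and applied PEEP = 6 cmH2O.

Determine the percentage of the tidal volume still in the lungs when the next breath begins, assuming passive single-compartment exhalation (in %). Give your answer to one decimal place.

30.9

Flow: 59 L/min ÷ 60 = 0.9833 L/s.
R = (PIP − Pplat)/V̇ = (23.4 − 12.1) / 0.9833 = 11.3/0.9833 = 11.492 cmH2O·s/L.
C = Vt/(Pplat − PEEP) = 425.0 / (12.1 − 6) = 425.0/6.1 = 69.672 mL/cmH2O.
τ = R × C = 11.492 × 0.06967 L/cmH2O = 0.8006 s.
Fraction remaining at end-expiration = e^(−Te/τ) = e^(−0.94/0.8006) = 0.3091 → 30.91%.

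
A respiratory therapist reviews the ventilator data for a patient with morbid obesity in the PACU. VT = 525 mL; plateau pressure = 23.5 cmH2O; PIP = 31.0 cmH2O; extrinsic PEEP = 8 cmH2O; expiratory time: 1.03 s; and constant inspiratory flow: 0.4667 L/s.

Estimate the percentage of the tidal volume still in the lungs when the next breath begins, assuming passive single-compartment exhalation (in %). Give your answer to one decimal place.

15.1

R = (PIP − Pplat)/V̇ = (31.0 − 23.5) / 0.4667 = 7.5/0.4667 = 16.07 cmH2O·s/L.
C = Vt/(Pplat − PEEP) = 525.0 / (23.5 − 8) = 525.0/15.5 = 33.871 mL/cmH2O.
τ = R × C = 16.07 × 0.03387 L/cmH2O = 0.5443 s.
Fraction remaining at end-expiration = e^(−Te/τ) = e^(−1.03/0.5443) = 0.1507 → 15.07%.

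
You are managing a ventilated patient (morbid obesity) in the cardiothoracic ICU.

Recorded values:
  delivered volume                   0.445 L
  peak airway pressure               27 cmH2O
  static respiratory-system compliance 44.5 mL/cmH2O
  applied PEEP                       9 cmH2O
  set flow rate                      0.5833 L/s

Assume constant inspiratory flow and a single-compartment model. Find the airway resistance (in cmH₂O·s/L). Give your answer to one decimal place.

13.7

Equation of motion (constant flow): PIP = Vt/C + R·V̇ + PEEP.
R·V̇ = PIP − Vt/C − PEEP = 27 − 445/44.5 − 9 = 27 − 10.0 − 9 = 8.0 cmH2O.
R = 8.0 / 0.5833 = 13.715 cmH2O·s/L.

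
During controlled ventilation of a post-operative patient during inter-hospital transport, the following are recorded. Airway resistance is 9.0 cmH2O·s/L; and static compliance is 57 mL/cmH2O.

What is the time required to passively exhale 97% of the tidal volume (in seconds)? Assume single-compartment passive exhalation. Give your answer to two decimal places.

1.80

τ = R × C = 9.0 × 57 mL/cmH2O = 9.0 × 0.057 L/cmH2O = 0.513 s.
Exhaled fraction f = 1 − e^(−t/τ) → t = −τ·ln(1 − f) = −0.513·ln(0.03) = 1.799 s.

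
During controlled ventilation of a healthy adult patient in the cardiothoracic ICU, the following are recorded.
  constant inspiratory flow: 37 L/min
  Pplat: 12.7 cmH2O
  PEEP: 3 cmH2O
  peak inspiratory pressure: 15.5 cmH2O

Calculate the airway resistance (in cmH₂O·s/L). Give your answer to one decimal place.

4.5

Flow: 37 L/min ÷ 60 = 0.6167 L/s.
Raw = (PIP − Pplat) / flow = (15.5 − 12.7) / 0.6167 = 2.8 / 0.6167 = 4.54 cmH2O·s/L.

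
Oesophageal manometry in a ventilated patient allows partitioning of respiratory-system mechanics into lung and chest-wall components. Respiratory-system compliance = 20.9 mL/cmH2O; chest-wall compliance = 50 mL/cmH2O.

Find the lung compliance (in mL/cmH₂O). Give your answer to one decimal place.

1/CL = 1/Crs − 1/Ccw.
1/CL = 1/20.9 − 1/50 = 0.02785.
CL = 35.907 mL/cmH2O.

35.9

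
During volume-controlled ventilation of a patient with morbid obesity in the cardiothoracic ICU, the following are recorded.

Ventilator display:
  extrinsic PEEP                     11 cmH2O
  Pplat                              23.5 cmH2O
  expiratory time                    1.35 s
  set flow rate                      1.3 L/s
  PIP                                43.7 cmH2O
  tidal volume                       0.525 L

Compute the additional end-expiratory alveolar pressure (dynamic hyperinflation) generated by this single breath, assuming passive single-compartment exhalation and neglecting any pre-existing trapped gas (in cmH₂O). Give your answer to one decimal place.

1.6

R = (PIP − Pplat)/V̇ = (43.7 − 23.5) / 1.3 = 20.2/1.3 = 15.538 cmH2O·s/L.
C = Vt/(Pplat − PEEP) = 525.0 / (23.5 − 11) = 525.0/12.5 = 42.0 mL/cmH2O.
τ = R × C = 15.538 × 0.042 L/cmH2O = 0.6526 s.
Fraction remaining = e^(−Te/τ) = e^(−1.35/0.6526) = 0.1264; trapped volume = 525.0 × 0.1264 = 66.36 mL.
Additional alveolar pressure from trapping ≈ V_trapped / C = 66.36 / 42.0 = 1.58 cmH2O.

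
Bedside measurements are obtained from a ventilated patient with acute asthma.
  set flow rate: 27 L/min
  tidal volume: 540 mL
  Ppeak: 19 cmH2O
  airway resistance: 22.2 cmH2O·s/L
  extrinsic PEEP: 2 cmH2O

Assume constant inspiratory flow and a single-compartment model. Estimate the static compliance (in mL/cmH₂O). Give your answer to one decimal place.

77.0

Flow: 27 L/min ÷ 60 = 0.45 L/s.
Equation of motion (constant flow): PIP = Vt/C + R·V̇ + PEEP.
Vt/C = PIP − R·V̇ − PEEP = 19 − 22.2×0.45 − 2 = 19 − 9.99 − 2 = 7.01 cmH2O.
C = Vt / 7.01 = 540 / 7.01 = 77.033 mL/cmH2O.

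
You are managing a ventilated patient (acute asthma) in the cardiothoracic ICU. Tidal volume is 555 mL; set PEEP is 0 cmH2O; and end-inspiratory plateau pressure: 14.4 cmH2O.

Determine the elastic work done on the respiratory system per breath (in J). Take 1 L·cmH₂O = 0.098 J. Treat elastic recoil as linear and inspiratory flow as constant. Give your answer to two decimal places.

0.39

Elastic work ≈ ½ × (Pplat − PEEP) × Vt = 0.5 × (14.4 − 0) × 0.555 L = 0.5 × 14.4 × 0.555 = 3.996 L·cmH2O.
× 0.098 J/(L·cmH2O) → 0.3916 J.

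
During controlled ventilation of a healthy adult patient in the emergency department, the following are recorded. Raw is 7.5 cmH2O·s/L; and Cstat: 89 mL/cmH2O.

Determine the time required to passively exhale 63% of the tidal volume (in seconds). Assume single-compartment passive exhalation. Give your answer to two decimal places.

0.66

τ = R × C = 7.5 × 89 mL/cmH2O = 7.5 × 0.089 L/cmH2O = 0.6675 s.
Exhaled fraction f = 1 − e^(−t/τ) → t = −τ·ln(1 − f) = −0.6675·ln(0.37) = 0.6637 s.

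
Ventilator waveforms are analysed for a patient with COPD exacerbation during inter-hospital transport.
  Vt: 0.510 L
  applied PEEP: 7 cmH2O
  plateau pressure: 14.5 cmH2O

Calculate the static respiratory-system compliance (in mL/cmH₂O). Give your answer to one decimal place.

Cstat = Vt / (Pplat − PEEP) = 510 / (14.5 − 7) = 510 / 7.5 = 68.0 mL/cmH2O.

68.0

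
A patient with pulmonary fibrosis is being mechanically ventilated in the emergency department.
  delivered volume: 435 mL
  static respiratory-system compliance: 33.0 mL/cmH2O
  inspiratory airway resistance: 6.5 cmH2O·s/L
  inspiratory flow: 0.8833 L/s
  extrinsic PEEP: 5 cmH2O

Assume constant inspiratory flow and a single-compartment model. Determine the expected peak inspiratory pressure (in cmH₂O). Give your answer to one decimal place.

23.9

Equation of motion (constant flow): PIP = Vt/C + R·V̇ + PEEP.
PIP = 435/33.0 + 6.5×0.8833 + 5 = 13.182 + 5.741 + 5 = 23.923 cmH2O.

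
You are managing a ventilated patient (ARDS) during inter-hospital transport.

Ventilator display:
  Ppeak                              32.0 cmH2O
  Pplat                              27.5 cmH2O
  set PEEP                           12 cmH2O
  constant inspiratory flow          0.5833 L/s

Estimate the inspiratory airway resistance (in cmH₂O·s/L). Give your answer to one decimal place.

Raw = (PIP − Pplat) / flow = (32.0 − 27.5) / 0.5833 = 4.5 / 0.5833 = 7.715 cmH2O·s/L.

7.7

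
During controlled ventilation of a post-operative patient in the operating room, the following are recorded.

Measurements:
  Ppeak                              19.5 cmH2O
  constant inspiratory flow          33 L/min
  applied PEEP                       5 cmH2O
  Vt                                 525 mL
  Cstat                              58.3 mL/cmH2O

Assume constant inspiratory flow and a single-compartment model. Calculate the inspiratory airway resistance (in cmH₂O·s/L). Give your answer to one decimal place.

10.0

Flow: 33 L/min ÷ 60 = 0.55 L/s.
Equation of motion (constant flow): PIP = Vt/C + R·V̇ + PEEP.
R·V̇ = PIP − Vt/C − PEEP = 19.5 − 525/58.3 − 5 = 19.5 − 9.005 − 5 = 5.495 cmH2O.
R = 5.495 / 0.55 = 9.991 cmH2O·s/L.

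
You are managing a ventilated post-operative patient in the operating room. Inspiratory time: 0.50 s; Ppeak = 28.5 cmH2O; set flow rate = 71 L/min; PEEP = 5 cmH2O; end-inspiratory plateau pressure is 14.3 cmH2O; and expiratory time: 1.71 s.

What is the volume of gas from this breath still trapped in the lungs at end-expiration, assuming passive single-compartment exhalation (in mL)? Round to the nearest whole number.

Flow: 71 L/min ÷ 60 = 1.1833 L/s.
Vt = flow × Ti = 1.1833 L/s × 0.50 s × 1000 mL/L = 591.65 mL.
R = (PIP − Pplat)/V̇ = (28.5 − 14.3) / 1.1833 = 14.2/1.1833 = 12.0 cmH2O·s/L.
C = Vt/(Pplat − PEEP) = 591.65 / (14.3 − 5) = 591.65/9.3 = 63.618 mL/cmH2O.
τ = R × C = 12.0 × 0.06362 L/cmH2O = 0.7634 s.
Fraction remaining = e^(−Te/τ) = e^(−1.71/0.7634) = 0.1065.
Trapped volume = 591.65 × 0.1065 = 63.011 mL.

63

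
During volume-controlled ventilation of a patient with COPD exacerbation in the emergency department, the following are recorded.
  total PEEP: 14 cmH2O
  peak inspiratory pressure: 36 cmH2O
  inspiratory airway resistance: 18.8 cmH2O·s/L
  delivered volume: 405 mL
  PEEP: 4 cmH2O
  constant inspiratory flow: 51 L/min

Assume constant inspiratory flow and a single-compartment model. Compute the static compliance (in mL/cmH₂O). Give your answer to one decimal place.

Flow: 51 L/min ÷ 60 = 0.85 L/s.
Total PEEP = 14 cmH2O (set 4 + intrinsic 10); this is the baseline alveolar pressure.
Equation of motion (constant flow): PIP = Vt/C + R·V̇ + PEEP.
Vt/C = PIP − R·V̇ − PEEP = 36 − 18.8×0.85 − 14 = 36 − 15.98 − 14 = 6.02 cmH2O.
C = Vt / 6.02 = 405 / 6.02 = 67.276 mL/cmH2O.

67.3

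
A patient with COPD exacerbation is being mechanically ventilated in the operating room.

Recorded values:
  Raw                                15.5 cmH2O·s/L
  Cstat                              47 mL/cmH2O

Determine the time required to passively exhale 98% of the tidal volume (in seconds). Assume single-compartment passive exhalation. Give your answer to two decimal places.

2.85

τ = R × C = 15.5 × 47 mL/cmH2O = 15.5 × 0.047 L/cmH2O = 0.7285 s.
Exhaled fraction f = 1 − e^(−t/τ) → t = −τ·ln(1 − f) = −0.7285·ln(0.02) = 2.85 s.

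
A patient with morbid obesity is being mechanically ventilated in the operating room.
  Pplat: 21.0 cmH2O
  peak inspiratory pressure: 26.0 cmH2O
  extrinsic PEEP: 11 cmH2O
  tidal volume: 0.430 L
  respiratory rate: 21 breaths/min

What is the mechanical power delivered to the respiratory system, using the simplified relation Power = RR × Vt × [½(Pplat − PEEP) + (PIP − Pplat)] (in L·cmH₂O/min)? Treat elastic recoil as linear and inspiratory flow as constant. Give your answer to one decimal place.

Per-breath work = Vt × [½(Pplat−PEEP) + (PIP−Pplat)] = 0.430 × [0.5×10.0 + 5.0] = 0.430 × 10.0 = 4.3 L·cmH2O.
Power = 21 × 4.3 = 90.3 L·cmH2O/min.

90.3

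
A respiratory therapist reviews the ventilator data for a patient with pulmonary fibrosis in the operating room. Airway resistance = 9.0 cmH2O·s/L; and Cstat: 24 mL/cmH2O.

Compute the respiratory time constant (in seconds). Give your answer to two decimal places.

τ = R × C = 9.0 × 24 mL/cmH2O = 9.0 × 0.024 L/cmH2O = 0.216 s.

0.22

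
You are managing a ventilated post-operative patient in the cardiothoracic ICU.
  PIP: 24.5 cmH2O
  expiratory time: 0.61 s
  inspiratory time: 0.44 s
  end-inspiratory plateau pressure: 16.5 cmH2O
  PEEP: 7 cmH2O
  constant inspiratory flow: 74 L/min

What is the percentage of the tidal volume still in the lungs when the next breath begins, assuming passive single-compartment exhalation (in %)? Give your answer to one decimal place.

Flow: 74 L/min ÷ 60 = 1.2333 L/s.
Vt = flow × Ti = 1.2333 L/s × 0.44 s × 1000 mL/L = 542.65 mL.
R = (PIP − Pplat)/V̇ = (24.5 − 16.5) / 1.2333 = 8.0/1.2333 = 6.487 cmH2O·s/L.
C = Vt/(Pplat − PEEP) = 542.65 / (16.5 − 7) = 542.65/9.5 = 57.121 mL/cmH2O.
τ = R × C = 6.487 × 0.05712 L/cmH2O = 0.3705 s.
Fraction remaining at end-expiration = e^(−Te/τ) = e^(−0.61/0.3705) = 0.1927 → 19.27%.

19.3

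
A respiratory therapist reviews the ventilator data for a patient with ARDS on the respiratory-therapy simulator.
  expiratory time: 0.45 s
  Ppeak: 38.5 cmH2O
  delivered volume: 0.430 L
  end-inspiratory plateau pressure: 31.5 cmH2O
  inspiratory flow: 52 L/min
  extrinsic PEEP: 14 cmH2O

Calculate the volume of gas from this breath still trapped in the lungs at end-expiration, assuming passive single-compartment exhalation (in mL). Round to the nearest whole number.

45

Flow: 52 L/min ÷ 60 = 0.8667 L/s.
R = (PIP − Pplat)/V̇ = (38.5 − 31.5) / 0.8667 = 7.0/0.8667 = 8.077 cmH2O·s/L.
C = Vt/(Pplat − PEEP) = 430.0 / (31.5 − 14) = 430.0/17.5 = 24.571 mL/cmH2O.
τ = R × C = 8.077 × 0.02457 L/cmH2O = 0.1985 s.
Fraction remaining = e^(−Te/τ) = e^(−0.45/0.1985) = 0.1036.
Trapped volume = 430.0 × 0.1036 = 44.548 mL.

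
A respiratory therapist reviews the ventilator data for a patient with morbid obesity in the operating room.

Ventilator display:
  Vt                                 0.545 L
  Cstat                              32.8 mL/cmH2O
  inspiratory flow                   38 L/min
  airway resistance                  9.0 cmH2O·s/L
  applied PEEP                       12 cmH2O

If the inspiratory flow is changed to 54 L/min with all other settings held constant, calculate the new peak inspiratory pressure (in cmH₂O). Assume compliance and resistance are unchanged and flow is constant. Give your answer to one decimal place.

36.7

Flow: 38 L/min ÷ 60 = 0.6333 L/s.
New flow: 54 L/min ÷ 60 = 0.9 L/s.
PIP = Vt/C + R·V̇ + PEEP (constant-flow equation of motion).
Only the resistive term changes: ΔPIP = R × ΔV̇ = 9.0 × (0.9 − 0.6333) = 9.0 × 0.2667 = 2.4 cmH2O.
Original PIP = 545/32.8 + 9.0×0.6333 + 12 = 34.316 cmH2O; new PIP = 34.316 + (2.4) = 36.716 cmH2O.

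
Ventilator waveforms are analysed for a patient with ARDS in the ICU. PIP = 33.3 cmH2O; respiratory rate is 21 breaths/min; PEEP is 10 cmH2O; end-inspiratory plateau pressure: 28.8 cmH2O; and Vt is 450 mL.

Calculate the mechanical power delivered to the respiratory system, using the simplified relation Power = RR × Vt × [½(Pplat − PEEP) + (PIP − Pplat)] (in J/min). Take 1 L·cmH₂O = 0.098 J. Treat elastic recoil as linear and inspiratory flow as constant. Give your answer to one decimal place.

12.9

Per-breath work = Vt × [½(Pplat−PEEP) + (PIP−Pplat)] = 0.450 × [0.5×18.8 + 4.5] = 0.450 × 13.9 = 6.255 L·cmH2O.
Power = 21 × 6.255 = 131.36 L·cmH2O/min.
× 0.098 J/(L·cmH2O) → 12.873 J/min.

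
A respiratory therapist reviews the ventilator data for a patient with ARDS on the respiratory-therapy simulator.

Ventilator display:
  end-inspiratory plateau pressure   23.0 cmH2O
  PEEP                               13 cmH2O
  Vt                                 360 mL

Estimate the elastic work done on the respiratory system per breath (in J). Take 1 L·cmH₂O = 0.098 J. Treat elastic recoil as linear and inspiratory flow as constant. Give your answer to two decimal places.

Elastic work ≈ ½ × (Pplat − PEEP) × Vt = 0.5 × (23.0 − 13) × 0.360 L = 0.5 × 10.0 × 0.360 = 1.8 L·cmH2O.
× 0.098 J/(L·cmH2O) → 0.1764 J.

0.18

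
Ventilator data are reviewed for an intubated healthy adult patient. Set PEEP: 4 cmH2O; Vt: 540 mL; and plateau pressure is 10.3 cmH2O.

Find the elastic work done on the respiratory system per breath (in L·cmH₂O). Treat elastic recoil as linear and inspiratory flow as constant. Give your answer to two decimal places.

Elastic work ≈ ½ × (Pplat − PEEP) × Vt = 0.5 × (10.3 − 4) × 0.540 L = 0.5 × 6.3 × 0.540 = 1.701 L·cmH2O.

1.70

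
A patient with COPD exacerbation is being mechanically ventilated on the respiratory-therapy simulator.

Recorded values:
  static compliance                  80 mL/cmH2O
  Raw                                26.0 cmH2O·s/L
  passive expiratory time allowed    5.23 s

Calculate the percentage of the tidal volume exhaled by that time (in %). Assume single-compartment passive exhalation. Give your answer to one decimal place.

τ = R × C = 26.0 × 80 mL/cmH2O = 26.0 × 0.080 L/cmH2O = 2.08 s.
Passive exhalation: V(t)/V₀ = e^(−t/τ) = e^(−5.23/2.08) = 0.08091.
Fraction exhaled = 1 − 0.08091 = 0.9191 → 91.91%.

91.9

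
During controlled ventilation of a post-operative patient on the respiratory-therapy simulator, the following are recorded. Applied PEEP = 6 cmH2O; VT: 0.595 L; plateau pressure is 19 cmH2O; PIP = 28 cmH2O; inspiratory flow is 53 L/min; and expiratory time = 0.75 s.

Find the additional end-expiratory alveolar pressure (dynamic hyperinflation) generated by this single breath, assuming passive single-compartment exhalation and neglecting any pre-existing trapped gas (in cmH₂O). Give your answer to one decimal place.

Flow: 53 L/min ÷ 60 = 0.8833 L/s.
R = (PIP − Pplat)/V̇ = (28 − 19) / 0.8833 = 9.0/0.8833 = 10.189 cmH2O·s/L.
C = Vt/(Pplat − PEEP) = 595.0 / (19 − 6) = 595.0/13.0 = 45.769 mL/cmH2O.
τ = R × C = 10.189 × 0.04577 L/cmH2O = 0.4664 s.
Fraction remaining = e^(−Te/τ) = e^(−0.75/0.4664) = 0.2003; trapped volume = 595.0 × 0.2003 = 119.18 mL.
Additional alveolar pressure from trapping ≈ V_trapped / C = 119.18 / 45.769 = 2.604 cmH2O.

2.6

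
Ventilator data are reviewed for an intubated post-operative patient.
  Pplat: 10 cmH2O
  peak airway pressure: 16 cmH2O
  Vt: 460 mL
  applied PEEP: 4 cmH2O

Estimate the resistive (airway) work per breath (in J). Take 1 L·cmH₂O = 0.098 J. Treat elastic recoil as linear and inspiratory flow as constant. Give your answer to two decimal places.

0.27

With constant inspiratory flow the resistive pressure is constant at PIP − Pplat = 16 − 10 = 6.0 cmH2O, so resistive work = 6.0 × 0.460 = 2.76 L·cmH2O.
× 0.098 J/(L·cmH2O) → 0.2705 J.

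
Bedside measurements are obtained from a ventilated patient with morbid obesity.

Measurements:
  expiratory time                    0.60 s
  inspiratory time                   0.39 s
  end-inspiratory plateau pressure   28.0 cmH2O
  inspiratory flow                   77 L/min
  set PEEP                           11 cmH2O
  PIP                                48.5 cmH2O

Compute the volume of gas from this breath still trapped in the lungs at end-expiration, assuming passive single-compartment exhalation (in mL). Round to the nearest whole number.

Flow: 77 L/min ÷ 60 = 1.2833 L/s.
Vt = flow × Ti = 1.2833 L/s × 0.39 s × 1000 mL/L = 500.49 mL.
R = (PIP − Pplat)/V̇ = (48.5 − 28.0) / 1.2833 = 20.5/1.2833 = 15.974 cmH2O·s/L.
C = Vt/(Pplat − PEEP) = 500.49 / (28.0 − 11) = 500.49/17.0 = 29.441 mL/cmH2O.
τ = R × C = 15.974 × 0.02944 L/cmH2O = 0.4703 s.
Fraction remaining = e^(−Te/τ) = e^(−0.60/0.4703) = 0.2792.
Trapped volume = 500.49 × 0.2792 = 139.74 mL.

140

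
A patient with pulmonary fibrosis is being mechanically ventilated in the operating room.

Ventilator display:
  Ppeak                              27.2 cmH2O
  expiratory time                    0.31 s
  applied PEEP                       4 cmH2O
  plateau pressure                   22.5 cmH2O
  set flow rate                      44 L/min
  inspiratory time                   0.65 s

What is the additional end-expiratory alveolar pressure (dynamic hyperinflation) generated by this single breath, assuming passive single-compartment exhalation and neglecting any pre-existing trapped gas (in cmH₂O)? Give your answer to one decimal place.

Flow: 44 L/min ÷ 60 = 0.7333 L/s.
Vt = flow × Ti = 0.7333 L/s × 0.65 s × 1000 mL/L = 476.65 mL.
R = (PIP − Pplat)/V̇ = (27.2 − 22.5) / 0.7333 = 4.7/0.7333 = 6.409 cmH2O·s/L.
C = Vt/(Pplat − PEEP) = 476.65 / (22.5 − 4) = 476.65/18.5 = 25.765 mL/cmH2O.
τ = R × C = 6.409 × 0.02577 L/cmH2O = 0.1652 s.
Fraction remaining = e^(−Te/τ) = e^(−0.31/0.1652) = 0.1531; trapped volume = 476.65 × 0.1531 = 72.975 mL.
Additional alveolar pressure from trapping ≈ V_trapped / C = 72.975 / 25.765 = 2.832 cmH2O.

2.8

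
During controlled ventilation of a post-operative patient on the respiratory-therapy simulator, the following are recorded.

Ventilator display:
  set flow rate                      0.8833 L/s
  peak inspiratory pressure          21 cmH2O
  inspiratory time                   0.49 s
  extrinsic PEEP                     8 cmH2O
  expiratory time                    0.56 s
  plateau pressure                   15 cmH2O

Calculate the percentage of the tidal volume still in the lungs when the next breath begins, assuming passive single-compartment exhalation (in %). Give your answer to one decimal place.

Vt = flow × Ti = 0.8833 L/s × 0.49 s × 1000 mL/L = 432.82 mL.
R = (PIP − Pplat)/V̇ = (21 − 15) / 0.8833 = 6.0/0.8833 = 6.793 cmH2O·s/L.
C = Vt/(Pplat − PEEP) = 432.82 / (15 − 8) = 432.82/7.0 = 61.831 mL/cmH2O.
τ = R × C = 6.793 × 0.06183 L/cmH2O = 0.42 s.
Fraction remaining at end-expiration = e^(−Te/τ) = e^(−0.56/0.42) = 0.2636 → 26.36%.

26.4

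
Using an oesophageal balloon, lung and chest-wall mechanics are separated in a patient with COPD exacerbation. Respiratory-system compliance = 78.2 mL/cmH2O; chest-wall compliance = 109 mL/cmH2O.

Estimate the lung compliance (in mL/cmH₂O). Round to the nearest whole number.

277

1/CL = 1/Crs − 1/Ccw.
1/CL = 1/78.2 − 1/109 = 0.003613.
CL = 276.78 mL/cmH2O.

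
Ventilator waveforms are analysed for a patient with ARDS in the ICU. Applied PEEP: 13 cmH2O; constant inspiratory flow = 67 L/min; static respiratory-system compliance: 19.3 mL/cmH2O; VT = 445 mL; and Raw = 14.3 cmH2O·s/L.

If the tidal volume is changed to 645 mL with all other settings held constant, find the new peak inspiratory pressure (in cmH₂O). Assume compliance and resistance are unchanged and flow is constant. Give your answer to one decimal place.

62.4

Flow: 67 L/min ÷ 60 = 1.1167 L/s.
PIP = Vt/C + R·V̇ + PEEP (constant-flow equation of motion).
Only the elastic term changes: ΔPIP = ΔVt / C = (645 − 445) / 19.3 = 10.363 cmH2O.
Original PIP = 445/19.3 + 14.3×1.1167 + 13 = 52.026 cmH2O; new PIP = 52.026 + (10.363) = 62.389 cmH2O.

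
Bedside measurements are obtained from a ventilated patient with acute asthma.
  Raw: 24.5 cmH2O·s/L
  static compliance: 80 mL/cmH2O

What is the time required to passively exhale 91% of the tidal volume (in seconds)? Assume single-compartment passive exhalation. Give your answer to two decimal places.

τ = R × C = 24.5 × 80 mL/cmH2O = 24.5 × 0.080 L/cmH2O = 1.96 s.
Exhaled fraction f = 1 − e^(−t/τ) → t = −τ·ln(1 − f) = −1.96·ln(0.09) = 4.72 s.

4.72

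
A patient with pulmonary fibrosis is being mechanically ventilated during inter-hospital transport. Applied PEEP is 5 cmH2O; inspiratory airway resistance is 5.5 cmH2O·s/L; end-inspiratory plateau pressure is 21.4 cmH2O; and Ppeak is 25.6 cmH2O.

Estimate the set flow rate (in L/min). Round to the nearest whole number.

flow = (PIP − Pplat) / Raw = (25.6 − 21.4) / 5.5 = 0.7636 L/s × 60 = 45.816 L/min.

46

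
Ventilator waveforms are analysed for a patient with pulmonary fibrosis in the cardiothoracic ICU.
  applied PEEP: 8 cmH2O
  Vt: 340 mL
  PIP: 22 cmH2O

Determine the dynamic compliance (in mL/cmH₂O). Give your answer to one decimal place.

24.3

Dynamic compliance = Vt / (PIP − PEEP) = 340 / (22 − 8) = 340 / 14.0 = 24.286 mL/cmH2O.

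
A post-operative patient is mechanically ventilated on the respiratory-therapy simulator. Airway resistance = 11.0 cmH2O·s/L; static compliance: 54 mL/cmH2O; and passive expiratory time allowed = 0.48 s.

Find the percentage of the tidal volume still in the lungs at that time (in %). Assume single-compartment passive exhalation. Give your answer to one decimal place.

44.6

τ = R × C = 11.0 × 54 mL/cmH2O = 11.0 × 0.054 L/cmH2O = 0.594 s.
Passive exhalation: V(t)/V₀ = e^(−t/τ) = e^(−0.48/0.594) = 0.4457.
Fraction remaining = 0.4457 → 44.57%.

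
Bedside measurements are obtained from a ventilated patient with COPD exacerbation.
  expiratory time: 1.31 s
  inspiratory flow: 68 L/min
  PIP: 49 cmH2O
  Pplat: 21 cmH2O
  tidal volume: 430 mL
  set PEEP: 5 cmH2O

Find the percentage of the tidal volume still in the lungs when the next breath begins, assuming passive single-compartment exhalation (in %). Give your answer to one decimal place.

13.9

Flow: 68 L/min ÷ 60 = 1.1333 L/s.
R = (PIP − Pplat)/V̇ = (49 − 21) / 1.1333 = 28.0/1.1333 = 24.707 cmH2O·s/L.
C = Vt/(Pplat − PEEP) = 430.0 / (21 − 5) = 430.0/16.0 = 26.875 mL/cmH2O.
τ = R × C = 24.707 × 0.02688 L/cmH2O = 0.6641 s.
Fraction remaining at end-expiration = e^(−Te/τ) = e^(−1.31/0.6641) = 0.1391 → 13.91%.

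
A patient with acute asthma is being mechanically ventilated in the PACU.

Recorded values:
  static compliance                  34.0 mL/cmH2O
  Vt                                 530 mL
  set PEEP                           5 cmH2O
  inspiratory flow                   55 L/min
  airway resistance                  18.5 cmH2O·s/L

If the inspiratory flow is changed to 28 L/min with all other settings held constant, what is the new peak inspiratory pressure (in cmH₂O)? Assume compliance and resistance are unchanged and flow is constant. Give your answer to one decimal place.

29.2

Flow: 55 L/min ÷ 60 = 0.9167 L/s.
New flow: 28 L/min ÷ 60 = 0.4667 L/s.
PIP = Vt/C + R·V̇ + PEEP (constant-flow equation of motion).
Only the resistive term changes: ΔPIP = R × ΔV̇ = 18.5 × (0.4667 − 0.9167) = 18.5 × -0.45 = -8.325 cmH2O.
Original PIP = 530/34.0 + 18.5×0.9167 + 5 = 37.547 cmH2O; new PIP = 37.547 + (-8.325) = 29.222 cmH2O.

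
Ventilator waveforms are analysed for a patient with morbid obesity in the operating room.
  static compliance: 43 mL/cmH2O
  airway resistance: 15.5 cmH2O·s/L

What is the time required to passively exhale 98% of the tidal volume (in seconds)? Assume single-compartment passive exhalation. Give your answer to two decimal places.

2.61

τ = R × C = 15.5 × 43 mL/cmH2O = 15.5 × 0.043 L/cmH2O = 0.6665 s.
Exhaled fraction f = 1 − e^(−t/τ) → t = −τ·ln(1 − f) = −0.6665·ln(0.02) = 2.607 s.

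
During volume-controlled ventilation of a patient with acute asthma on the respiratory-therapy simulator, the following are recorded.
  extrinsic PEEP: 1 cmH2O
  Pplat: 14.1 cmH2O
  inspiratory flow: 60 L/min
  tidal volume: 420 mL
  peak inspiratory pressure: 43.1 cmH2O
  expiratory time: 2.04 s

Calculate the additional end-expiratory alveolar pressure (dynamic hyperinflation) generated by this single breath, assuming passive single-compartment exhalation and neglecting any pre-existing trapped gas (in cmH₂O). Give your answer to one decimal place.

Flow: 60 L/min ÷ 60 = 1 L/s.
R = (PIP − Pplat)/V̇ = (43.1 − 14.1) / 1 = 29.0/1 = 29.0 cmH2O·s/L.
C = Vt/(Pplat − PEEP) = 420.0 / (14.1 − 1) = 420.0/13.1 = 32.061 mL/cmH2O.
τ = R × C = 29.0 × 0.03206 L/cmH2O = 0.9297 s.
Fraction remaining = e^(−Te/τ) = e^(−2.04/0.9297) = 0.1114; trapped volume = 420.0 × 0.1114 = 46.788 mL.
Additional alveolar pressure from trapping ≈ V_trapped / C = 46.788 / 32.061 = 1.459 cmH2O.

1.5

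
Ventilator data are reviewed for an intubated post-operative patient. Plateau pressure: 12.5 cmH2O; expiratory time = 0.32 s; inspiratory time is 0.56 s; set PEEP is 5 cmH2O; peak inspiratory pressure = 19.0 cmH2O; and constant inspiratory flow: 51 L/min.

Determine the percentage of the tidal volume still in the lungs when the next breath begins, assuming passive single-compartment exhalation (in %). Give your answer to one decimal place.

51.7

Flow: 51 L/min ÷ 60 = 0.85 L/s.
Vt = flow × Ti = 0.85 L/s × 0.56 s × 1000 mL/L = 476.0 mL.
R = (PIP − Pplat)/V̇ = (19.0 − 12.5) / 0.85 = 6.5/0.85 = 7.647 cmH2O·s/L.
C = Vt/(Pplat − PEEP) = 476.0 / (12.5 − 5) = 476.0/7.5 = 63.467 mL/cmH2O.
τ = R × C = 7.647 × 0.06347 L/cmH2O = 0.4854 s.
Fraction remaining at end-expiration = e^(−Te/τ) = e^(−0.32/0.4854) = 0.5172 → 51.72%.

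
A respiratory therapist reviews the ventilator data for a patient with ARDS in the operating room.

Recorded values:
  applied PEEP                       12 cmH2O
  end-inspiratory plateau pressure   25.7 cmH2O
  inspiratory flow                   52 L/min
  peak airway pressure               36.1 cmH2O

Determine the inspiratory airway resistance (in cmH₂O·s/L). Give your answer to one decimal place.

12.0

Flow: 52 L/min ÷ 60 = 0.8667 L/s.
Raw = (PIP − Pplat) / flow = (36.1 − 25.7) / 0.8667 = 10.4 / 0.8667 = 12.0 cmH2O·s/L.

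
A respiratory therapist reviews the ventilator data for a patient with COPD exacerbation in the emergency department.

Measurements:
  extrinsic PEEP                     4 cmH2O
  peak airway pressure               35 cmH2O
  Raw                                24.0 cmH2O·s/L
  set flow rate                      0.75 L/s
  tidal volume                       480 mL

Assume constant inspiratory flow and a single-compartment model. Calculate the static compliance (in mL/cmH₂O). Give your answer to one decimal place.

Equation of motion (constant flow): PIP = Vt/C + R·V̇ + PEEP.
Vt/C = PIP − R·V̇ − PEEP = 35 − 24.0×0.75 − 4 = 35 − 18.0 − 4 = 13.0 cmH2O.
C = Vt / 13.0 = 480 / 13.0 = 36.923 mL/cmH2O.

36.9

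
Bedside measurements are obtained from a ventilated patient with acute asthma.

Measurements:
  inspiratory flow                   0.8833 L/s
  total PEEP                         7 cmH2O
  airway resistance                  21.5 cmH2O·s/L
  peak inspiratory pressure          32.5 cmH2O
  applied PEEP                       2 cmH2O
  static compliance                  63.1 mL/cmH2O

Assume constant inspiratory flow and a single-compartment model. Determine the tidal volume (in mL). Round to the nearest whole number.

Total PEEP = 7 cmH2O (set 2 + intrinsic 5); this is the baseline alveolar pressure.
Equation of motion (constant flow): PIP = Vt/C + R·V̇ + PEEP.
Vt/C = PIP − R·V̇ − PEEP = 32.5 − 18.991 − 7 = 6.509 cmH2O.
Vt = C × 6.509 = 63.1 × 6.509 = 410.72 mL.

411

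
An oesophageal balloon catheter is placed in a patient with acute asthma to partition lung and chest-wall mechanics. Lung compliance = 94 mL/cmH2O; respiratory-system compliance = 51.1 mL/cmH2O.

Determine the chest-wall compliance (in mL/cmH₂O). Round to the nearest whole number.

112

1/Ccw = 1/Crs − 1/CL.
1/Ccw = 1/51.1 − 1/94 = 0.008931.
Ccw = 111.97 mL/cmH2O.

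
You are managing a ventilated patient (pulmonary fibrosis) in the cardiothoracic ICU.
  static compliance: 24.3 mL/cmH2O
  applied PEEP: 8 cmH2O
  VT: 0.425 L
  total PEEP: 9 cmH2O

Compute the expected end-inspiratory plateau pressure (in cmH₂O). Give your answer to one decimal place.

26.5

End-expiratory occlusion gives total PEEP = 9 cmH2O (intrinsic PEEP = 9 − 8 = 1). Use total PEEP for the elastic gradient.
Pplat = PEEPtotal + Vt / Cstat = 9 + 425 / 24.3 = 9 + 17.49 = 26.49 cmH2O.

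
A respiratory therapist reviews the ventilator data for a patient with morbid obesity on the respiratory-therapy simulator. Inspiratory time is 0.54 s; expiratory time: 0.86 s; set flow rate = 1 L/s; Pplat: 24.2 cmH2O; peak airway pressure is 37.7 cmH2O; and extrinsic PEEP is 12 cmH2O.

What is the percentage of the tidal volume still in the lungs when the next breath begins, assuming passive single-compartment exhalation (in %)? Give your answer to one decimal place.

23.7

Vt = flow × Ti = 1 L/s × 0.54 s × 1000 mL/L = 540.0 mL.
R = (PIP − Pplat)/V̇ = (37.7 − 24.2) / 1 = 13.5/1 = 13.5 cmH2O·s/L.
C = Vt/(Pplat − PEEP) = 540.0 / (24.2 − 12) = 540.0/12.2 = 44.262 mL/cmH2O.
τ = R × C = 13.5 × 0.04426 L/cmH2O = 0.5975 s.
Fraction remaining at end-expiration = e^(−Te/τ) = e^(−0.86/0.5975) = 0.2371 → 23.71%.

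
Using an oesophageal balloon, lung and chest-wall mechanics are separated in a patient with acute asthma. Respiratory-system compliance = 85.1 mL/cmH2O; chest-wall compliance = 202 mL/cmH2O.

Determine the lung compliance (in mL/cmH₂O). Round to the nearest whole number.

147

1/CL = 1/Crs − 1/Ccw.
1/CL = 1/85.1 − 1/202 = 0.0068.
CL = 147.06 mL/cmH2O.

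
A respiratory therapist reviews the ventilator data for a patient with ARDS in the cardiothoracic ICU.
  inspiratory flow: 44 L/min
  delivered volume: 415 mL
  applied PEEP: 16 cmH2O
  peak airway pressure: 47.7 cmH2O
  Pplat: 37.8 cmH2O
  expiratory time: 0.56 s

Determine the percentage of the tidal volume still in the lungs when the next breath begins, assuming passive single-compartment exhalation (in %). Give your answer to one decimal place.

Flow: 44 L/min ÷ 60 = 0.7333 L/s.
R = (PIP − Pplat)/V̇ = (47.7 − 37.8) / 0.7333 = 9.9/0.7333 = 13.501 cmH2O·s/L.
C = Vt/(Pplat − PEEP) = 415.0 / (37.8 − 16) = 415.0/21.8 = 19.037 mL/cmH2O.
τ = R × C = 13.501 × 0.01904 L/cmH2O = 0.2571 s.
Fraction remaining at end-expiration = e^(−Te/τ) = e^(−0.56/0.2571) = 0.1133 → 11.33%.

11.3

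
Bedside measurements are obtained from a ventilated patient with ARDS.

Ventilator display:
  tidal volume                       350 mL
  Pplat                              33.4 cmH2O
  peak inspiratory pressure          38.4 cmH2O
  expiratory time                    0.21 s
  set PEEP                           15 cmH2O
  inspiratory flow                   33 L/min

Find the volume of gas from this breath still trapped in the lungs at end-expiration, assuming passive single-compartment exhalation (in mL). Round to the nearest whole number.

Flow: 33 L/min ÷ 60 = 0.55 L/s.
R = (PIP − Pplat)/V̇ = (38.4 − 33.4) / 0.55 = 5.0/0.55 = 9.091 cmH2O·s/L.
C = Vt/(Pplat − PEEP) = 350.0 / (33.4 − 15) = 350.0/18.4 = 19.022 mL/cmH2O.
τ = R × C = 9.091 × 0.01902 L/cmH2O = 0.1729 s.
Fraction remaining = e^(−Te/τ) = e^(−0.21/0.1729) = 0.2968.
Trapped volume = 350.0 × 0.2968 = 103.88 mL.

104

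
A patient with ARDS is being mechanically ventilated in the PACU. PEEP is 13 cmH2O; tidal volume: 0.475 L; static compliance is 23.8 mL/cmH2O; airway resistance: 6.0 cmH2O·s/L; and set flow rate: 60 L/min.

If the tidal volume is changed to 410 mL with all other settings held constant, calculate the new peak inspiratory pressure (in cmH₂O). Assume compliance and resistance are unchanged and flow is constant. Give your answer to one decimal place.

36.2

Flow: 60 L/min ÷ 60 = 1 L/s.
PIP = Vt/C + R·V̇ + PEEP (constant-flow equation of motion).
Only the elastic term changes: ΔPIP = ΔVt / C = (410 − 475) / 23.8 = -2.731 cmH2O.
Original PIP = 475/23.8 + 6.0×1 + 13 = 38.958 cmH2O; new PIP = 38.958 + (-2.731) = 36.227 cmH2O.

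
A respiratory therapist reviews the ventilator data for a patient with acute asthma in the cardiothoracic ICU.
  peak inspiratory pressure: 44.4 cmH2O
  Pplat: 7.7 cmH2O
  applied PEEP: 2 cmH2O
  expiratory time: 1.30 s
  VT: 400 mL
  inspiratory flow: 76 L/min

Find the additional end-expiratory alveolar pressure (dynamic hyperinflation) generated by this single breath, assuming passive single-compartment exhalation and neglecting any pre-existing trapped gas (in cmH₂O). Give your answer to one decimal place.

Flow: 76 L/min ÷ 60 = 1.2667 L/s.
R = (PIP − Pplat)/V̇ = (44.4 − 7.7) / 1.2667 = 36.7/1.2667 = 28.973 cmH2O·s/L.
C = Vt/(Pplat − PEEP) = 400.0 / (7.7 − 2) = 400.0/5.7 = 70.175 mL/cmH2O.
τ = R × C = 28.973 × 0.07018 L/cmH2O = 2.033 s.
Fraction remaining = e^(−Te/τ) = e^(−1.30/2.033) = 0.5276; trapped volume = 400.0 × 0.5276 = 211.04 mL.
Additional alveolar pressure from trapping ≈ V_trapped / C = 211.04 / 70.175 = 3.007 cmH2O.

3.0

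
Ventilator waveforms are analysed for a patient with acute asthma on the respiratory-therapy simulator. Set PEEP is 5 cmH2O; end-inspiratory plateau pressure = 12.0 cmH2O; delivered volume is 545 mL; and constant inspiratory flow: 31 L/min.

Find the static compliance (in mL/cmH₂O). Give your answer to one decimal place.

77.9

Cstat = Vt / (Pplat − PEEP) = 545 / (12.0 − 5) = 545 / 7.0 = 77.857 mL/cmH2O.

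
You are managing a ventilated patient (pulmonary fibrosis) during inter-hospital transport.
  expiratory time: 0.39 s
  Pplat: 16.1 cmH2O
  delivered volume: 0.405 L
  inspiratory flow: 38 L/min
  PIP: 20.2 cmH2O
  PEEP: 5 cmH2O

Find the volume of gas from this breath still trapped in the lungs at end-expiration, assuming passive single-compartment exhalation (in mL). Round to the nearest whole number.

78

Flow: 38 L/min ÷ 60 = 0.6333 L/s.
R = (PIP − Pplat)/V̇ = (20.2 − 16.1) / 0.6333 = 4.1/0.6333 = 6.474 cmH2O·s/L.
C = Vt/(Pplat − PEEP) = 405.0 / (16.1 − 5) = 405.0/11.1 = 36.486 mL/cmH2O.
τ = R × C = 6.474 × 0.03649 L/cmH2O = 0.2362 s.
Fraction remaining = e^(−Te/τ) = e^(−0.39/0.2362) = 0.1918.
Trapped volume = 405.0 × 0.1918 = 77.679 mL.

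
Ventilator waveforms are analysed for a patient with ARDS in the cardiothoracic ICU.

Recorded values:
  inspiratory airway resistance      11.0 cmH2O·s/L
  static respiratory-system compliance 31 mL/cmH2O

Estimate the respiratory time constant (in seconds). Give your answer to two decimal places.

0.34

τ = R × C = 11.0 × 31 mL/cmH2O = 11.0 × 0.031 L/cmH2O = 0.341 s.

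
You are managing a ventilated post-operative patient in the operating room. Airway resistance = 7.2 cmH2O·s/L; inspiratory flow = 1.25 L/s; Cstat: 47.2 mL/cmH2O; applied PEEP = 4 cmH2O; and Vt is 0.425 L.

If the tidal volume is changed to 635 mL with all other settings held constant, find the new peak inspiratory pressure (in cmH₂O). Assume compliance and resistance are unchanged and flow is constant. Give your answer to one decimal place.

PIP = Vt/C + R·V̇ + PEEP (constant-flow equation of motion).
Only the elastic term changes: ΔPIP = ΔVt / C = (635 − 425) / 47.2 = 4.449 cmH2O.
Original PIP = 425/47.2 + 7.2×1.25 + 4 = 22.004 cmH2O; new PIP = 22.004 + (4.449) = 26.453 cmH2O.

26.5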